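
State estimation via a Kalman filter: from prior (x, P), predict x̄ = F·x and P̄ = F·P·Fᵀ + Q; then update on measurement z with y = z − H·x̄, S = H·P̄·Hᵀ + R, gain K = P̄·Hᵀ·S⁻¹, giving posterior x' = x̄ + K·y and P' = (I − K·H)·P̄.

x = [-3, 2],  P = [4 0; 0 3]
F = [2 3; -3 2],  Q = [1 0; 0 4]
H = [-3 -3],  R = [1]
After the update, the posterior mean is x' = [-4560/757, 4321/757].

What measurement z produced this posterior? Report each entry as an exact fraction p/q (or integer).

z = [1]

x̄ = F·x = [0, 13]
P̄ = F·P·Fᵀ + Q = [44 -6; -6 52]
S = H·P̄·Hᵀ + R = [757]
K = P̄·Hᵀ·S⁻¹ = [-114/757; -138/757]
x' − x̄ = [-4560/757, -5520/757] = K·y
y = (KᵀK)⁻¹·Kᵀ·(x' − x̄) = [40]
z = y + H·x̄ = [40] + [-39] = [1]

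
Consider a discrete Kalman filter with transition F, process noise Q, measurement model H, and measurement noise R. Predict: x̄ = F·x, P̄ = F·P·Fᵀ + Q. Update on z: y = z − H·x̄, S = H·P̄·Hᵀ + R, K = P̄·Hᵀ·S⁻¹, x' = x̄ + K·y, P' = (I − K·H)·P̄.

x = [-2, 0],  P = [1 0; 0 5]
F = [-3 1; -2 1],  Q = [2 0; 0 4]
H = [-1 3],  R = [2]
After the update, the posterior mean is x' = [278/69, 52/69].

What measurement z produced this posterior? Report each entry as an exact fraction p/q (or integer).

x̄ = F·x = [6, 4]
P̄ = F·P·Fᵀ + Q = [16 11; 11 13]
S = H·P̄·Hᵀ + R = [69]
K = P̄·Hᵀ·S⁻¹ = [17/69; 28/69]
x' − x̄ = [-136/69, -224/69] = K·y
y = (KᵀK)⁻¹·Kᵀ·(x' − x̄) = [-8]
z = y + H·x̄ = [-8] + [6] = [-2]

z = [-2]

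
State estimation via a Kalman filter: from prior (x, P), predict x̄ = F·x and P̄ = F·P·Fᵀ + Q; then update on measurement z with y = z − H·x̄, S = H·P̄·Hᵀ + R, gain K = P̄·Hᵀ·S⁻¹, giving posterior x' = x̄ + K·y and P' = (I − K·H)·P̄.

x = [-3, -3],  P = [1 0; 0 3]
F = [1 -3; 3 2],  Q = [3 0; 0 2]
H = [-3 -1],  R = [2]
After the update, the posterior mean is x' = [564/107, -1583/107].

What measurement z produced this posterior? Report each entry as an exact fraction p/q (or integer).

z = [-1]

x̄ = F·x = [6, -15]
P̄ = F·P·Fᵀ + Q = [31 -15; -15 23]
S = H·P̄·Hᵀ + R = [214]
K = P̄·Hᵀ·S⁻¹ = [-39/107; 11/107]
x' − x̄ = [-78/107, 22/107] = K·y
y = (KᵀK)⁻¹·Kᵀ·(x' − x̄) = [2]
z = y + H·x̄ = [2] + [-3] = [-1]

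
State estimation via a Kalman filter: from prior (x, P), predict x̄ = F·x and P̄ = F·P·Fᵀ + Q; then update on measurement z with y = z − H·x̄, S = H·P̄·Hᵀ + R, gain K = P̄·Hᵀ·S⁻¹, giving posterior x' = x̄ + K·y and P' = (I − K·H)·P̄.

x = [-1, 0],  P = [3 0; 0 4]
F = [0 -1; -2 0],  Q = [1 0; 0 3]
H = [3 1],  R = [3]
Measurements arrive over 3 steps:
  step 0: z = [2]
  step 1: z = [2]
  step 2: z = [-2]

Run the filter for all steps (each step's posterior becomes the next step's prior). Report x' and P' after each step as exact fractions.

step 0: x' = [0, 2], P' = [10/7 -25/7; -25/7 80/7]
step 1: x' = [558/565, -712/565], P' = [662/565 -1353/565; -1353/565 3792/565]
step 2: x' = [-2878/29015, -42946/29015], P' = [33602/29015 -69711/29015; -69711/29015 197808/29015]

step 0: x̄ = F·x = [0, 2]
step 0: P̄ = F·P·Fᵀ + Q = [5 0; 0 15]
step 0: y = z − H·x̄ = [0]
step 0: S = H·P̄·Hᵀ + R = [63]
step 0: K = P̄·Hᵀ·S⁻¹ = [5/21; 5/21]
step 0: x' = x̄ + K·y = [0, 2]
step 0: P' = (I − K·H)·P̄ = [10/7 -25/7; -25/7 80/7]
step 1: x̄ = F·x = [-2, 0]
step 1: P̄ = F·P·Fᵀ + Q = [87/7 -50/7; -50/7 61/7]
step 1: y = z − H·x̄ = [8]
step 1: S = H·P̄·Hᵀ + R = [565/7]
step 1: K = P̄·Hᵀ·S⁻¹ = [211/565; -89/565]
step 1: x' = x̄ + K·y = [558/565, -712/565]
step 1: P' = (I − K·H)·P̄ = [662/565 -1353/565; -1353/565 3792/565]
step 2: x̄ = F·x = [712/565, -1116/565]
step 2: P̄ = F·P·Fᵀ + Q = [4357/565 -2706/565; -2706/565 4343/565]
step 2: y = z − H·x̄ = [-430/113]
step 2: S = H·P̄·Hᵀ + R = [5803/113]
step 2: K = P̄·Hᵀ·S⁻¹ = [2073/5803; -755/5803]
step 2: x' = x̄ + K·y = [-2878/29015, -42946/29015]
step 2: P' = (I − K·H)·P̄ = [33602/29015 -69711/29015; -69711/29015 197808/29015]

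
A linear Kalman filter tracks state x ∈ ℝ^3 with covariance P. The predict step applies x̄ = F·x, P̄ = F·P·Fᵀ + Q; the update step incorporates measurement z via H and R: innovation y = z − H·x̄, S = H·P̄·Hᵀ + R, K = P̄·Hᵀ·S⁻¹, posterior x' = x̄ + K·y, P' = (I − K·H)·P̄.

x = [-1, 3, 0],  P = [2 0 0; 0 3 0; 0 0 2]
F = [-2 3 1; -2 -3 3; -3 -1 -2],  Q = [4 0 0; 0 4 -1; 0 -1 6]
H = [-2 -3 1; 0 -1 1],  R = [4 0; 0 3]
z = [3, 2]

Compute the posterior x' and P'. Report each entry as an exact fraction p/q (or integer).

x' = [14480/2283, -59035/9132, -36001/9132]
P' = [45397/2283 -83359/4566 -73765/4566; -83359/4566 333281/18264 319079/18264; -73765/4566 319079/18264 355025/18264]

x̄ = F·x = [11, -7, 0]
P̄ = F·P·Fᵀ + Q = [41 -13 -1; -13 57 8; -1 8 35]
y = z − H·x̄ = [4, -5]
S = H·P̄·Hᵀ + R = [516 150; 150 79]
K = P̄·Hᵀ·S⁻¹ = [-1319/4566 533/761; -3473/18264 -789/3044; -3023/18264 1997/3044]
x' = x̄ + K·y = [14480/2283, -59035/9132, -36001/9132]
P' = (I − K·H)·P̄ = [45397/2283 -83359/4566 -73765/4566; -83359/4566 333281/18264 319079/18264; -73765/4566 319079/18264 355025/18264]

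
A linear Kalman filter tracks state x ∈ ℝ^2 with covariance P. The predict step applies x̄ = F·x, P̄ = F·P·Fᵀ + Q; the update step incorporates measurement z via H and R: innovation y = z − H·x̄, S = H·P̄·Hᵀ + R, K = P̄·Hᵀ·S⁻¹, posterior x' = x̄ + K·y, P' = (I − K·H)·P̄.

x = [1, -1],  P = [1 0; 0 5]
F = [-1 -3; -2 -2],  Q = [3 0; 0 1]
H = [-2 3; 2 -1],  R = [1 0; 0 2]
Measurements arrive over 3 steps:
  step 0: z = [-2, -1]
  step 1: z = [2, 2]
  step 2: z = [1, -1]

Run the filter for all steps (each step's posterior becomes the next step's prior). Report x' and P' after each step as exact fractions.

step 0: x̄ = F·x = [2, 0]
step 0: P̄ = F·P·Fᵀ + Q = [49 32; 32 25]
step 0: y = z − H·x̄ = [2, -5]
step 0: S = H·P̄·Hᵀ + R = [38 -15; -15 95]
step 0: K = P̄·Hᵀ·S⁻¹ = [160/677 2478/3385; 326/677 1647/3385]
step 0: x' = x̄ + K·y = [-804/677, -995/677]
step 0: P' = (I − K·H)·P̄ = [3917/3385 2878/3385; 2878/3385 2462/3385]
step 1: x̄ = F·x = [3789/677, 3598/677]
step 1: P̄ = F·P·Fᵀ + Q = [53498/3385 9126/677; 9126/677 10385/677]
step 1: y = z − H·x̄ = [-1862/677, -2626/677]
step 1: S = H·P̄·Hᵀ + R = [137142/3385 -4727/3385; -4727/3385 90167/3385]
step 1: K = P̄·Hᵀ·S⁻¹ = [881988/3646481 2527966/3646481; 1773430/3646481 1683735/3646481]
step 1: x' = x̄ + K·y = [8176981/3646481, 7971084/3646481]
step 1: P' = (I − K·H)·P̄ = [4012446/3646481 2968960/3646481; 2968960/3646481 2570450/3646481]
step 2: x̄ = F·x = [-32090233/3646481, -32296130/3646481]
step 2: P̄ = F·P·Fᵀ + Q = [55899699/3646481 47199272/3646481; 47199272/3646481 53729745/3646481]
step 2: y = z − H·x̄ = [36354405/3646481, 28237855/3646481]
step 2: S = H·P̄·Hᵀ + R = [144421718/3646481 -7193855/3646481; -7193855/3646481 95824415/3646481]
step 2: K = P̄·Hᵀ·S⁻¹ = [182101040/756201669 2617325218/3781008345; 122359874/252067223 580828509/1260336115]
step 2: x' = x̄ + K·y = [-785684279/756201669, -113041901/252067223]
step 2: P' = (I − K·H)·P̄ = [4153614127/3781008345 1024192606/1260336115; 1024192606/1260336115 886728194/1260336115]

step 0: x' = [-804/677, -995/677], P' = [3917/3385 2878/3385; 2878/3385 2462/3385]
step 1: x' = [8176981/3646481, 7971084/3646481], P' = [4012446/3646481 2968960/3646481; 2968960/3646481 2570450/3646481]
step 2: x' = [-785684279/756201669, -113041901/252067223], P' = [4153614127/3781008345 1024192606/1260336115; 1024192606/1260336115 886728194/1260336115]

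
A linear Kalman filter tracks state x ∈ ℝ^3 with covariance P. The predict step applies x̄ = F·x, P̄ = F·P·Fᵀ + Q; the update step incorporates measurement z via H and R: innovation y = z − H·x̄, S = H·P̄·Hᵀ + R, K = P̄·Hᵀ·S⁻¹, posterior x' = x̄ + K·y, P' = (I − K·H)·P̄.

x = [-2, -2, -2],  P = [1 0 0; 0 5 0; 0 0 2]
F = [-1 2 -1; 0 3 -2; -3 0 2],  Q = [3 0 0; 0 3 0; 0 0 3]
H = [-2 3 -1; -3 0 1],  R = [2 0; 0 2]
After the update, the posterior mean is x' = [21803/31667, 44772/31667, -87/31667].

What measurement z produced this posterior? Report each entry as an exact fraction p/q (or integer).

z = [3, -2]

x̄ = F·x = [0, -2, 2]
P̄ = F·P·Fᵀ + Q = [26 34 -1; 34 56 -8; -1 -8 20]
S = H·P̄·Hᵀ + R = [266 -195; -195 262]
K = P̄·Hᵀ·S⁻¹ = [-2043/31667 -11069/31667; 6846/31667 -8200/31667; -6519/31667 -2072/31667]
x' − x̄ = [21803/31667, 108106/31667, -63421/31667] = K·y
y = (KᵀK)⁻¹·Kᵀ·(x' − x̄) = [11, -4]
z = y + H·x̄ = [11, -4] + [-8, 2] = [3, -2]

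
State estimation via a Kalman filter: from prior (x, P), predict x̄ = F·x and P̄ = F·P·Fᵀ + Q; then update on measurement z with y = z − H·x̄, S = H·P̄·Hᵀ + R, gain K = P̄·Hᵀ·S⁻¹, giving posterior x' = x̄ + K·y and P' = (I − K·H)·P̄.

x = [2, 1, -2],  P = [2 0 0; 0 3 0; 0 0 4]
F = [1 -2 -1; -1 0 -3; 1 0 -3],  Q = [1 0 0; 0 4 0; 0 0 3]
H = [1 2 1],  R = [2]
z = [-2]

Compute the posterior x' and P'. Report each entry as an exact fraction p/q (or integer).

x' = [-96/217, -412/217, 506/217]
P' = [5437/434 -1222/217 -443/434; -1222/217 922/217 -494/217; -443/434 -494/217 2665/434]

x̄ = F·x = [2, 4, 8]
P̄ = F·P·Fᵀ + Q = [19 10 14; 10 42 34; 14 34 41]
y = z − H·x̄ = [-20]
S = H·P̄·Hᵀ + R = [434]
K = P̄·Hᵀ·S⁻¹ = [53/434; 64/217; 123/434]
x' = x̄ + K·y = [-96/217, -412/217, 506/217]
P' = (I − K·H)·P̄ = [5437/434 -1222/217 -443/434; -1222/217 922/217 -494/217; -443/434 -494/217 2665/434]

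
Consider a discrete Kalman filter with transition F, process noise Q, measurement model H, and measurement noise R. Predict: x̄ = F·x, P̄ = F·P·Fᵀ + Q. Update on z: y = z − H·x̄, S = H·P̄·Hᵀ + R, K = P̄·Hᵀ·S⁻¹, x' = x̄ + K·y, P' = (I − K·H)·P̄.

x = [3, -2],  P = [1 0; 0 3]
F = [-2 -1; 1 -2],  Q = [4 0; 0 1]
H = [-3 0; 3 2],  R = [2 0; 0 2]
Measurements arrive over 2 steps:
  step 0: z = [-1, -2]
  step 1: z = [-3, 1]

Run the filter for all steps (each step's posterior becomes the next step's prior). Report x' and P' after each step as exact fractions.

step 0: x' = [-3/68, -801/1394], P' = [7/34 -5/17; -5/17 628/697]
step 1: x' = [122635/139246, -559253/835476], P' = [13588/69623 -18679/69623; -18679/69623 346691/417738]

step 0: x̄ = F·x = [-4, 7]
step 0: P̄ = F·P·Fᵀ + Q = [11 4; 4 14]
step 0: y = z − H·x̄ = [-13, -4]
step 0: S = H·P̄·Hᵀ + R = [101 -123; -123 205]
step 0: K = P̄·Hᵀ·S⁻¹ = [-21/68 1/68; 15/34 641/1394]
step 0: x' = x̄ + K·y = [-3/68, -801/1394]
step 0: P' = (I − K·H)·P̄ = [7/34 -5/17; -5/17 628/697]
step 1: x̄ = F·x = [462/697, 3081/2788]
step 1: P̄ = F·P·Fᵀ + Q = [3170/697 354/697; 354/697 8345/1394]
step 1: y = z − H·x̄ = [-705/697, -4459/1394]
step 1: S = H·P̄·Hᵀ + R = [29924/697 -30654/697; -30654/697 50862/697]
step 1: K = P̄·Hᵀ·S⁻¹ = [-20382/69623 1703/69623; 56037/139246 89290/208869]
step 1: x' = x̄ + K·y = [122635/139246, -559253/835476]
step 1: P' = (I − K·H)·P̄ = [13588/69623 -18679/69623; -18679/69623 346691/417738]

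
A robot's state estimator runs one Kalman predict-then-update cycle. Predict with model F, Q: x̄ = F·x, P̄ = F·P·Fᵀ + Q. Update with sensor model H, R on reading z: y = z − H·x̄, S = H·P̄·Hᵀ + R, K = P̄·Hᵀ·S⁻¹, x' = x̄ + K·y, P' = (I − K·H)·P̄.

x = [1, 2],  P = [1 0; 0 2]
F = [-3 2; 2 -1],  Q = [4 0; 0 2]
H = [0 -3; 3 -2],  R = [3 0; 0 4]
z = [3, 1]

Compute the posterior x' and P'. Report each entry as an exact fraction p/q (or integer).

x' = [-217/2277, -80/99]
P' = [1172/2277 16/99; 16/99 28/99]

x̄ = F·x = [1, 0]
P̄ = F·P·Fᵀ + Q = [21 -10; -10 8]
y = z − H·x̄ = [3, -2]
S = H·P̄·Hᵀ + R = [75 138; 138 345]
K = P̄·Hᵀ·S⁻¹ = [-16/99 695/2277; -28/99 -2/99]
x' = x̄ + K·y = [-217/2277, -80/99]
P' = (I − K·H)·P̄ = [1172/2277 16/99; 16/99 28/99]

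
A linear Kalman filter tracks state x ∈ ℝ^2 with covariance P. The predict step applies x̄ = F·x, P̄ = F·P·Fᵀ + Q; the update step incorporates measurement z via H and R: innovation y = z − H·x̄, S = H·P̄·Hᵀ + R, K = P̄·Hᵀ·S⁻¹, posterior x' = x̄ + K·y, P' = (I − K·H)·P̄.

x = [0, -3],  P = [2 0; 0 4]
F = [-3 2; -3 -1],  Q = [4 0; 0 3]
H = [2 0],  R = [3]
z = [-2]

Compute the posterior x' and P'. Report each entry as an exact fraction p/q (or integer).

x' = [-34/31, 133/31]
P' = [114/155 6/31; 6/31 695/31]

x̄ = F·x = [-6, 3]
P̄ = F·P·Fᵀ + Q = [38 10; 10 25]
y = z − H·x̄ = [10]
S = H·P̄·Hᵀ + R = [155]
K = P̄·Hᵀ·S⁻¹ = [76/155; 4/31]
x' = x̄ + K·y = [-34/31, 133/31]
P' = (I − K·H)·P̄ = [114/155 6/31; 6/31 695/31]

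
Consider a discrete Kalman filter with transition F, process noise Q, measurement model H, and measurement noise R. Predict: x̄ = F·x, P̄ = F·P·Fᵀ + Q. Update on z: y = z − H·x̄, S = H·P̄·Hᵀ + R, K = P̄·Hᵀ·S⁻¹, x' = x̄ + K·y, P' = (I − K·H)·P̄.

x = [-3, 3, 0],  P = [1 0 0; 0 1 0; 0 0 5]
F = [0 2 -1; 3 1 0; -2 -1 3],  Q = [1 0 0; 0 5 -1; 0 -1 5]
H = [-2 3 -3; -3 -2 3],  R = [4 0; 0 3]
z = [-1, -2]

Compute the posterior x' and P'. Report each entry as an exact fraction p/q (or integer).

x' = [40287/33806, 89653/67612, 83329/67612]
P' = [14981/33806 18306/16903 16691/16903; 18306/16903 436755/67612 369639/67612; 16691/16903 369639/67612 326915/67612]

x̄ = F·x = [6, -6, 3]
P̄ = F·P·Fᵀ + Q = [10 2 -17; 2 15 -8; -17 -8 55]
y = z − H·x̄ = [38, -5]
S = H·P̄·Hᵀ + R = [590 -706; -706 1074]
K = P̄·Hᵀ·S⁻¹ = [-2534/16903 -6007/33806; 13725/67612 5245/67612; -1339/67612 13725/67612]
x' = x̄ + K·y = [40287/33806, 89653/67612, 83329/67612]
P' = (I − K·H)·P̄ = [14981/33806 18306/16903 16691/16903; 18306/16903 436755/67612 369639/67612; 16691/16903 369639/67612 326915/67612]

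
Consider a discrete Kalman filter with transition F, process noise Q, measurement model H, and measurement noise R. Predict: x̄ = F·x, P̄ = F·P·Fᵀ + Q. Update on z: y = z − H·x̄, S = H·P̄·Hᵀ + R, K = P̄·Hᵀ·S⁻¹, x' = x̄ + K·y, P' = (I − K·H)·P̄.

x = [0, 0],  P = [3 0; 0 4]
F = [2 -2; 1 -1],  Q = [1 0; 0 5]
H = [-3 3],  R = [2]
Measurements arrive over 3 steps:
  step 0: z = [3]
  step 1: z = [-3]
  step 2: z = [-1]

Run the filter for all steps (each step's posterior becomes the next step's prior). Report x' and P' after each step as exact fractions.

step 0: x̄ = F·x = [0, 0]
step 0: P̄ = F·P·Fᵀ + Q = [29 14; 14 12]
step 0: y = z − H·x̄ = [3]
step 0: S = H·P̄·Hᵀ + R = [119]
step 0: K = P̄·Hᵀ·S⁻¹ = [-45/119; -6/119]
step 0: x' = x̄ + K·y = [-135/119, -18/119]
step 0: P' = (I − K·H)·P̄ = [1426/119 1396/119; 1396/119 1392/119]
step 1: x̄ = F·x = [-234/119, -117/119]
step 1: P̄ = F·P·Fᵀ + Q = [223/119 52/119; 52/119 621/119]
step 1: y = z − H·x̄ = [-708/119]
step 1: S = H·P̄·Hᵀ + R = [6898/119]
step 1: K = P̄·Hᵀ·S⁻¹ = [-513/6898; 1707/6898]
step 1: x' = x̄ + K·y = [-5256/3449, -8469/3449]
step 1: P' = (I − K·H)·P̄ = [10715/6898 10373/6898; 10373/6898 11511/6898]
step 2: x̄ = F·x = [6426/3449, 3213/3449]
step 2: P̄ = F·P·Fᵀ + Q = [6409/3449 1480/3449; 1480/3449 17985/3449]
step 2: y = z − H·x̄ = [6190/3449]
step 2: S = H·P̄·Hᵀ + R = [199804/3449]
step 2: K = P̄·Hᵀ·S⁻¹ = [-14787/199804; 49515/199804]
step 2: x' = x̄ + K·y = [172863/99902, 137499/99902]
step 2: P' = (I − K·H)·P̄ = [307883/199804 298025/199804; 298025/199804 331035/199804]

step 0: x' = [-135/119, -18/119], P' = [1426/119 1396/119; 1396/119 1392/119]
step 1: x' = [-5256/3449, -8469/3449], P' = [10715/6898 10373/6898; 10373/6898 11511/6898]
step 2: x' = [172863/99902, 137499/99902], P' = [307883/199804 298025/199804; 298025/199804 331035/199804]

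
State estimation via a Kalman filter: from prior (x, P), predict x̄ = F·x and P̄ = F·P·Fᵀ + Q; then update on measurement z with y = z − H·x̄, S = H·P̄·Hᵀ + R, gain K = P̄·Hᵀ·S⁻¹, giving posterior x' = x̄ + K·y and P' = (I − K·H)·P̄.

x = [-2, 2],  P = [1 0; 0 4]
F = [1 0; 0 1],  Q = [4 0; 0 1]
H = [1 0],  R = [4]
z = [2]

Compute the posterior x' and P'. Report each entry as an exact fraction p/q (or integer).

x' = [2/9, 2]
P' = [20/9 0; 0 5]

x̄ = F·x = [-2, 2]
P̄ = F·P·Fᵀ + Q = [5 0; 0 5]
y = z − H·x̄ = [4]
S = H·P̄·Hᵀ + R = [9]
K = P̄·Hᵀ·S⁻¹ = [5/9; 0]
x' = x̄ + K·y = [2/9, 2]
P' = (I − K·H)·P̄ = [20/9 0; 0 5]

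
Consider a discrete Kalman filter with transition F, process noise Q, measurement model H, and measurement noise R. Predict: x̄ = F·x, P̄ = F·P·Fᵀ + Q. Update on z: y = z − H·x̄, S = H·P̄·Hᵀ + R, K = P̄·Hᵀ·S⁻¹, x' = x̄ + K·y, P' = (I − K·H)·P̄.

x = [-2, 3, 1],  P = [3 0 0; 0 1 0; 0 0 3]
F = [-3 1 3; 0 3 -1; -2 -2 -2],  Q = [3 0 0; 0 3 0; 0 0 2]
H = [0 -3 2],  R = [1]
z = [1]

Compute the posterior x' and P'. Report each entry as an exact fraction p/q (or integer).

x̄ = F·x = [12, 8, -4]
P̄ = F·P·Fᵀ + Q = [58 -6 -2; -6 15 0; -2 0 30]
y = z − H·x̄ = [33]
S = H·P̄·Hᵀ + R = [256]
K = P̄·Hᵀ·S⁻¹ = [7/128; -45/256; 15/64]
x' = x̄ + K·y = [1767/128, 563/256, 239/64]
P' = (I − K·H)·P̄ = [3663/64 -453/128 -169/32; -453/128 1815/256 675/64; -169/32 675/64 255/16]

x' = [1767/128, 563/256, 239/64]
P' = [3663/64 -453/128 -169/32; -453/128 1815/256 675/64; -169/32 675/64 255/16]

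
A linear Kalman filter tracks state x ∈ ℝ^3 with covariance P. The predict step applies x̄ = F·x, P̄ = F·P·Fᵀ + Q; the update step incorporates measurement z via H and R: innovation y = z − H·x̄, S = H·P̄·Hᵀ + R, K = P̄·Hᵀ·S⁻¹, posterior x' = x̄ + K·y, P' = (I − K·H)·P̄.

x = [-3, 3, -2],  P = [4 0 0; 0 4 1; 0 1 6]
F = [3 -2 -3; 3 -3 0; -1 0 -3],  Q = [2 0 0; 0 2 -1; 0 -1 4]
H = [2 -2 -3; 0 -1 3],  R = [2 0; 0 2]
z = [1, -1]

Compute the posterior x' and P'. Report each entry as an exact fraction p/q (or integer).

x' = [-7739/608, -47243/5472, -17165/5472]
P' = [66039/608 44095/608 14713/608; 44095/608 267343/5472 88009/5472; 14713/608 88009/5472 30175/5472]

x̄ = F·x = [-9, -18, 9]
P̄ = F·P·Fᵀ + Q = [120 69 48; 69 74 -4; 48 -4 62]
y = z − H·x̄ = [10, -46]
S = H·P̄·Hᵀ + R = [160 -248; -248 658]
K = P̄·Hᵀ·S⁻¹ = [-251/1216 11/304; -5003/10944 -829/2736; -1709/10944 629/2736]
x' = x̄ + K·y = [-7739/608, -47243/5472, -17165/5472]
P' = (I − K·H)·P̄ = [66039/608 44095/608 14713/608; 44095/608 267343/5472 88009/5472; 14713/608 88009/5472 30175/5472]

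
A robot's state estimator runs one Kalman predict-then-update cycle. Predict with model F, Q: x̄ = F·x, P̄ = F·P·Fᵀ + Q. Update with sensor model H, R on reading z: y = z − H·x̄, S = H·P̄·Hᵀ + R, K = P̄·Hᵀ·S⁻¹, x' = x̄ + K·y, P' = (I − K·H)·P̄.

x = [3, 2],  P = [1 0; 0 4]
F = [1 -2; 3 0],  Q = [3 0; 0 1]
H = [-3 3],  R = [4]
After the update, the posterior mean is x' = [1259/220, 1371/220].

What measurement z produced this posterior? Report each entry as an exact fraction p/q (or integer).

x̄ = F·x = [-1, 9]
P̄ = F·P·Fᵀ + Q = [20 3; 3 10]
S = H·P̄·Hᵀ + R = [220]
K = P̄·Hᵀ·S⁻¹ = [-51/220; 21/220]
x' − x̄ = [1479/220, -609/220] = K·y
y = (KᵀK)⁻¹·Kᵀ·(x' − x̄) = [-29]
z = y + H·x̄ = [-29] + [30] = [1]

z = [1]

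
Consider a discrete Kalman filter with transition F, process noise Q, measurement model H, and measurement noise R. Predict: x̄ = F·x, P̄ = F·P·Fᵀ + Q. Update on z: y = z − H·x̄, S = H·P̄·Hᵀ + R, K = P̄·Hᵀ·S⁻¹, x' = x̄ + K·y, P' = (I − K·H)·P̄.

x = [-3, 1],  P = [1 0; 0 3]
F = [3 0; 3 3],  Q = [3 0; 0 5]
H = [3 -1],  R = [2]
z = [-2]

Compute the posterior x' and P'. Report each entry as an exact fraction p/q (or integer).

x' = [-360/97, -848/97]
P' = [435/97 1251/97; 1251/97 3781/97]

x̄ = F·x = [-9, -6]
P̄ = F·P·Fᵀ + Q = [12 9; 9 41]
y = z − H·x̄ = [19]
S = H·P̄·Hᵀ + R = [97]
K = P̄·Hᵀ·S⁻¹ = [27/97; -14/97]
x' = x̄ + K·y = [-360/97, -848/97]
P' = (I − K·H)·P̄ = [435/97 1251/97; 1251/97 3781/97]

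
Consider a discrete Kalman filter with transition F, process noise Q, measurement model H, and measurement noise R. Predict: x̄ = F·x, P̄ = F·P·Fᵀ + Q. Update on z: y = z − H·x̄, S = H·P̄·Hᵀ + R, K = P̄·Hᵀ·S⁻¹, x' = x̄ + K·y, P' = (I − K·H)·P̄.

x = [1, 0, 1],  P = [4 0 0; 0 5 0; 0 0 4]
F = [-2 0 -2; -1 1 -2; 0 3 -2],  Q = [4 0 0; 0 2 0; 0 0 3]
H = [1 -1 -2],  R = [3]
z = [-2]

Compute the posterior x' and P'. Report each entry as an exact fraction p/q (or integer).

x̄ = F·x = [-4, -3, -2]
P̄ = F·P·Fᵀ + Q = [36 24 16; 24 27 31; 16 31 64]
y = z − H·x̄ = [-5]
S = H·P̄·Hᵀ + R = [334]
K = P̄·Hᵀ·S⁻¹ = [-10/167; -65/334; -143/334]
x' = x̄ + K·y = [-618/167, -677/334, 47/334]
P' = (I − K·H)·P̄ = [5812/167 3358/167 1242/167; 3358/167 4793/334 1059/334; 1242/167 1059/334 927/334]

x' = [-618/167, -677/334, 47/334]
P' = [5812/167 3358/167 1242/167; 3358/167 4793/334 1059/334; 1242/167 1059/334 927/334]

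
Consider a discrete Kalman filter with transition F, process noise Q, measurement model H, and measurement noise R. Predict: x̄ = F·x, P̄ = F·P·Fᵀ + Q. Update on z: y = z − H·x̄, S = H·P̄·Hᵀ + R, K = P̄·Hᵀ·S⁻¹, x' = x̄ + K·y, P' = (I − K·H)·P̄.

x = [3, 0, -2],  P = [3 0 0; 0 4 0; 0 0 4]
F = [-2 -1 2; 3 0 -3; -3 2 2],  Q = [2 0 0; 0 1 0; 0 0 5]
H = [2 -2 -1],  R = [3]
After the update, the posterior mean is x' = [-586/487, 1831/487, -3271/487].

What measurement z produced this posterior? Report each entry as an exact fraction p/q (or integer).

x̄ = F·x = [-10, 15, -13]
P̄ = F·P·Fᵀ + Q = [34 -42 26; -42 64 -51; 26 -51 64]
S = H·P̄·Hᵀ + R = [487]
K = P̄·Hᵀ·S⁻¹ = [126/487; -161/487; 90/487]
x' − x̄ = [4284/487, -5474/487, 3060/487] = K·y
y = (KᵀK)⁻¹·Kᵀ·(x' − x̄) = [34]
z = y + H·x̄ = [34] + [-37] = [-3]

z = [-3]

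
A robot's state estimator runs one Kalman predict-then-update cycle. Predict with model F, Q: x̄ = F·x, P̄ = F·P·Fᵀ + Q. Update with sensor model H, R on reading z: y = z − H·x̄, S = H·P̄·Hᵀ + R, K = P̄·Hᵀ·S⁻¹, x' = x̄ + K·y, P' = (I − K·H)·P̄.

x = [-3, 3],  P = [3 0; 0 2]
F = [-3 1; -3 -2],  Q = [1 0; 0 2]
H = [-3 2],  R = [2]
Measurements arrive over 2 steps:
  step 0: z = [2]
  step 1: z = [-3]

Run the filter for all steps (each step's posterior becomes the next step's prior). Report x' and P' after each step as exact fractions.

step 0: x̄ = F·x = [12, 3]
step 0: P̄ = F·P·Fᵀ + Q = [30 23; 23 37]
step 0: y = z − H·x̄ = [32]
step 0: S = H·P̄·Hᵀ + R = [144]
step 0: K = P̄·Hᵀ·S⁻¹ = [-11/36; 5/144]
step 0: x' = x̄ + K·y = [20/9, 37/9]
step 0: P' = (I − K·H)·P̄ = [149/9 883/36; 883/36 5303/144]
step 1: x̄ = F·x = [-23/9, -134/9]
step 1: P̄ = F·P·Fᵀ + Q = [5711/144 10723/72; 10723/72 21335/36]
step 1: y = z − H·x̄ = [172/9]
step 1: S = H·P̄·Hᵀ + R = [135695/144]
step 1: K = P̄·Hᵀ·S⁻¹ = [25759/135695; 106342/135695]
step 1: x' = x̄ + K·y = [145507/135695, 11966/135695]
step 1: P' = (I − K·H)·P̄ = [773806/135695 1186468/135695; 1186468/135695 1886044/135695]

step 0: x' = [20/9, 37/9], P' = [149/9 883/36; 883/36 5303/144]
step 1: x' = [145507/135695, 11966/135695], P' = [773806/135695 1186468/135695; 1186468/135695 1886044/135695]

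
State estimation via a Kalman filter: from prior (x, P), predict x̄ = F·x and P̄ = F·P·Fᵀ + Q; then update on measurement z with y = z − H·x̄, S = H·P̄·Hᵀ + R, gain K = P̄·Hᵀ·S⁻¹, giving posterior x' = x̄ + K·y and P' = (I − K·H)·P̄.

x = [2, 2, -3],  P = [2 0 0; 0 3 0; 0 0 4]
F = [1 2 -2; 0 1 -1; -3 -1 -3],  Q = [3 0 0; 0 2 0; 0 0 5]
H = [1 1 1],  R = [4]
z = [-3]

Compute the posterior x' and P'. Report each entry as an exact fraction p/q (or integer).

x̄ = F·x = [12, 5, 1]
P̄ = F·P·Fᵀ + Q = [33 14 12; 14 9 9; 12 9 62]
y = z − H·x̄ = [-21]
S = H·P̄·Hᵀ + R = [178]
K = P̄·Hᵀ·S⁻¹ = [59/178; 16/89; 83/178]
x' = x̄ + K·y = [897/178, 109/89, -1565/178]
P' = (I − K·H)·P̄ = [2393/178 302/89 -2761/178; 302/89 289/89 -527/89; -2761/178 -527/89 4147/178]

x' = [897/178, 109/89, -1565/178]
P' = [2393/178 302/89 -2761/178; 302/89 289/89 -527/89; -2761/178 -527/89 4147/178]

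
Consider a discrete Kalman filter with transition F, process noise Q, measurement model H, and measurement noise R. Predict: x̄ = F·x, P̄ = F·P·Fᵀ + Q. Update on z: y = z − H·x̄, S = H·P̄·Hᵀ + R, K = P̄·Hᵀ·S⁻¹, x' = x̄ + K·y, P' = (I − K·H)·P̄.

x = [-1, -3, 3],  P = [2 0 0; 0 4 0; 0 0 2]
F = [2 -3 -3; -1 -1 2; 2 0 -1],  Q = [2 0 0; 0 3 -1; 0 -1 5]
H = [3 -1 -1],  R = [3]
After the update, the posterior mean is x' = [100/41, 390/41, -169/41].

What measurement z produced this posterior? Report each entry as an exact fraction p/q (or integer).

x̄ = F·x = [-2, 10, -5]
P̄ = F·P·Fᵀ + Q = [64 -4 14; -4 17 -9; 14 -9 15]
S = H·P̄·Hᵀ + R = [533]
K = P̄·Hᵀ·S⁻¹ = [14/41; -20/533; 36/533]
x' − x̄ = [182/41, -20/41, 36/41] = K·y
y = (KᵀK)⁻¹·Kᵀ·(x' − x̄) = [13]
z = y + H·x̄ = [13] + [-11] = [2]

z = [2]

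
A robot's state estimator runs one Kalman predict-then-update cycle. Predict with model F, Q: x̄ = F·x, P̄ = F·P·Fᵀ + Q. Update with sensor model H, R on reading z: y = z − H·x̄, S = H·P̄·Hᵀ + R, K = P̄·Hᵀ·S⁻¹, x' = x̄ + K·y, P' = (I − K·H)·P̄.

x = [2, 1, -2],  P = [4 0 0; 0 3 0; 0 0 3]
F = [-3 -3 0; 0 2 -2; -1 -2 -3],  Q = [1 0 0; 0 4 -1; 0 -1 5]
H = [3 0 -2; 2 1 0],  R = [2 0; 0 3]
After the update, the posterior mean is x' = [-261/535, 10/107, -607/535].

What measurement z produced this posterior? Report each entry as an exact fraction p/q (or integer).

z = [1, -1]

x̄ = F·x = [-9, 6, 2]
P̄ = F·P·Fᵀ + Q = [64 -18 30; -18 28 5; 30 5 48]
S = H·P̄·Hᵀ + R = [410 200; 200 215]
K = P̄·Hᵀ·S⁻¹ = [638/4815 374/963; -1216/4815 952/4815; -1429/4815 557/963]
x' − x̄ = [4554/535, -632/107, -1677/535] = K·y
y = (KᵀK)⁻¹·Kᵀ·(x' − x̄) = [32, 11]
z = y + H·x̄ = [32, 11] + [-31, -12] = [1, -1]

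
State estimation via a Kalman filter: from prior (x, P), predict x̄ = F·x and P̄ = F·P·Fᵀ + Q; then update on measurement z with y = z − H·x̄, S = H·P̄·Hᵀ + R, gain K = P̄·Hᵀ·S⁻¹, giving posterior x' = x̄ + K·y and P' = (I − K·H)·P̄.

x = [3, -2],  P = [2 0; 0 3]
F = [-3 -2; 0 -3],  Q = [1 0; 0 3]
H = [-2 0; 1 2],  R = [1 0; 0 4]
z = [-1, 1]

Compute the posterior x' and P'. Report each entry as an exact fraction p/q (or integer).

x̄ = F·x = [-5, 6]
P̄ = F·P·Fᵀ + Q = [31 18; 18 30]
y = z − H·x̄ = [-11, -6]
S = H·P̄·Hᵀ + R = [125 -134; -134 227]
K = P̄·Hᵀ·S⁻¹ = [-5096/10419 67/10419; 760/3473 1642/3473]
x' = x̄ + K·y = [3559/10419, 2626/3473]
P' = (I − K·H)·P̄ = [2548/10419 -380/3473; -380/3473 3474/3473]

x' = [3559/10419, 2626/3473]
P' = [2548/10419 -380/3473; -380/3473 3474/3473]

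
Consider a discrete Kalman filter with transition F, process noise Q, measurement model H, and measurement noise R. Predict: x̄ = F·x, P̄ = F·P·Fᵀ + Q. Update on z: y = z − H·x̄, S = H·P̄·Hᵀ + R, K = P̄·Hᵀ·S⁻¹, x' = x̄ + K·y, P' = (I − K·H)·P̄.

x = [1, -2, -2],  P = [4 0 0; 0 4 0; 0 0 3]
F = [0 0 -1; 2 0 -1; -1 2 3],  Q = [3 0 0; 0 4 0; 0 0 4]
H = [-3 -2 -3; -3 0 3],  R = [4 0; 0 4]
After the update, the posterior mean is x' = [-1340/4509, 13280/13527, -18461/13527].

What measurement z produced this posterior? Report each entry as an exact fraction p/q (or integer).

z = [3, -3]

x̄ = F·x = [2, 4, -11]
P̄ = F·P·Fᵀ + Q = [6 3 -9; 3 23 -17; -9 -17 51]
S = H·P̄·Hᵀ + R = [279 -285; -285 679]
K = P̄·Hᵀ·S⁻¹ = [-899/9018 -325/3006; -2477/13527 -745/4509; -1396/13527 1000/4509]
x' − x̄ = [-10358/4509, -40828/13527, 130336/13527] = K·y
y = (KᵀK)⁻¹·Kᵀ·(x' − x̄) = [-16, 36]
z = y + H·x̄ = [-16, 36] + [19, -39] = [3, -3]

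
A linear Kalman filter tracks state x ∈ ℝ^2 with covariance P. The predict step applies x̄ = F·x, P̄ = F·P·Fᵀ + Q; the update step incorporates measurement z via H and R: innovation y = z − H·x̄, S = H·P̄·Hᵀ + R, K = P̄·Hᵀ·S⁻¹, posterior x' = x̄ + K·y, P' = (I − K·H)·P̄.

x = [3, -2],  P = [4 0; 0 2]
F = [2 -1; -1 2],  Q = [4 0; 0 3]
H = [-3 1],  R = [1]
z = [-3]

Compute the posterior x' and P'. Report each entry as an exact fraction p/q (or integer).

x̄ = F·x = [8, -7]
P̄ = F·P·Fᵀ + Q = [22 -12; -12 15]
y = z − H·x̄ = [28]
S = H·P̄·Hᵀ + R = [286]
K = P̄·Hᵀ·S⁻¹ = [-3/11; 51/286]
x' = x̄ + K·y = [4/11, -287/143]
P' = (I − K·H)·P̄ = [8/11 21/11; 21/11 1689/286]

x' = [4/11, -287/143]
P' = [8/11 21/11; 21/11 1689/286]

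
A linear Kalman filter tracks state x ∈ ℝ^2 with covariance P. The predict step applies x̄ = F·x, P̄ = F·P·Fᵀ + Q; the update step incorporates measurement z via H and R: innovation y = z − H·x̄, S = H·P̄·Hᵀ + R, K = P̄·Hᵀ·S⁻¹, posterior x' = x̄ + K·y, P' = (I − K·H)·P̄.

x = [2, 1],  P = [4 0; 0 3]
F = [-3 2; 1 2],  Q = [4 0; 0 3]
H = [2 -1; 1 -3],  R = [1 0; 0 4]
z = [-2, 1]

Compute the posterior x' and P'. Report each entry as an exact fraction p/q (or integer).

x' = [-34076/25835, -16949/25835]
P' = [13052/25835 10868/25835; 10868/25835 16872/25835]

x̄ = F·x = [-4, 4]
P̄ = F·P·Fᵀ + Q = [52 0; 0 19]
y = z − H·x̄ = [10, 17]
S = H·P̄·Hᵀ + R = [228 161; 161 227]
K = P̄·Hᵀ·S⁻¹ = [15236/25835 -4888/25835; 4864/25835 -9937/25835]
x' = x̄ + K·y = [-34076/25835, -16949/25835]
P' = (I − K·H)·P̄ = [13052/25835 10868/25835; 10868/25835 16872/25835]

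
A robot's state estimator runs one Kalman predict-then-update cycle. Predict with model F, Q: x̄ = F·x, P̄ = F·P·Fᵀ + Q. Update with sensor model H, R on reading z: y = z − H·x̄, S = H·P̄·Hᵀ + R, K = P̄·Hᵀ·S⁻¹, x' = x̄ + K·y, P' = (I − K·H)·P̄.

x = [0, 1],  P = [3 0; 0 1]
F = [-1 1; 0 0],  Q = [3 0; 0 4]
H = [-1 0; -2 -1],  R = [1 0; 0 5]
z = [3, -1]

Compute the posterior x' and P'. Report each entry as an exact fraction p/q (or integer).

x' = [-83/50, 48/25]
P' = [63/100 -14/25; -14/25 68/25]

x̄ = F·x = [1, 0]
P̄ = F·P·Fᵀ + Q = [7 0; 0 4]
y = z − H·x̄ = [4, 1]
S = H·P̄·Hᵀ + R = [8 14; 14 37]
K = P̄·Hᵀ·S⁻¹ = [-63/100 -7/50; 14/25 -8/25]
x' = x̄ + K·y = [-83/50, 48/25]
P' = (I − K·H)·P̄ = [63/100 -14/25; -14/25 68/25]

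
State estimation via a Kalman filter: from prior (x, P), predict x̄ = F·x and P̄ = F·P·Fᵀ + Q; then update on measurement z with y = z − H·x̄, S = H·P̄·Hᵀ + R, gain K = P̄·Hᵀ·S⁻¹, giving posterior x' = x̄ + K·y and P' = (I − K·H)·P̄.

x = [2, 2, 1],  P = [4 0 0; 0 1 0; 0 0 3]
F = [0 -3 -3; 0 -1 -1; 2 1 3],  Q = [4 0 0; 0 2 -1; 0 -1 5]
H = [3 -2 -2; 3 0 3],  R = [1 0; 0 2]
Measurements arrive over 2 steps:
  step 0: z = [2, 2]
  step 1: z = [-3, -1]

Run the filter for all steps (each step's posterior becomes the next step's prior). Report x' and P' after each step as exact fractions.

step 0: x' = [100845/185567, -49979/185567, 21101/185567], P' = [103412/185567 220266/185567 -86112/185567; 220266/185567 542233/185567 -217928/185567; -86112/185567 -217928/185567 109734/185567]
step 1: x' = [-2040924597/2964519934, 242541171/2964519934, 1158322763/2964519934], P' = [1511229061/2964519934 3192594831/2964519934 -1255103193/2964519934; 3192594831/2964519934 7906496015/2964519934 -3201504911/2964519934; -1255103193/2964519934 -3201504911/2964519934 1644156785/2964519934]

step 0: x̄ = F·x = [-9, -3, 9]
step 0: P̄ = F·P·Fᵀ + Q = [40 12 -30; 12 6 -11; -30 -11 49]
step 0: y = z − H·x̄ = [41, 2]
step 0: S = H·P̄·Hᵀ + R = [709 -30; -30 263]
step 0: K = P̄·Hᵀ·S⁻¹ = [41928/185567 25950/185567; 12188/185567 3507/185567; -41948/185567 35433/185567]
step 0: x' = x̄ + K·y = [100845/185567, -49979/185567, 21101/185567]
step 0: P' = (I − K·H)·P̄ = [103412/185567 220266/185567 -86112/185567; 220266/185567 542233/185567 -217928/185567; -86112/185567 -217928/185567 109734/185567]
step 1: x̄ = F·x = [86634/185567, 28878/185567, 215014/185567]
step 1: P̄ = F·P·Fᵀ + Q = [2687267/185567 648333/185567 -804093/185567; 648333/185567 587245/185567 -453598/185567; -804093/185567 -453598/185567 1411474/185567]
step 1: y = z − H·x̄ = [-328819/185567, -1090511/185567]
step 1: S = H·P̄·Hᵀ + R = [30606182/185567 12135870/185567; 12135870/185567 22786129/185567]
step 1: K = P̄·Hᵀ·S⁻¹ = [658703907/2964519934 192094401/1482259967; 167802285/2964519934 -6682560/1482259967; -650613327/2964519934 291790194/1482259967]
step 1: x' = x̄ + K·y = [-2040924597/2964519934, 242541171/2964519934, 1158322763/2964519934]
step 1: P' = (I − K·H)·P̄ = [1511229061/2964519934 3192594831/2964519934 -1255103193/2964519934; 3192594831/2964519934 7906496015/2964519934 -3201504911/2964519934; -1255103193/2964519934 -3201504911/2964519934 1644156785/2964519934]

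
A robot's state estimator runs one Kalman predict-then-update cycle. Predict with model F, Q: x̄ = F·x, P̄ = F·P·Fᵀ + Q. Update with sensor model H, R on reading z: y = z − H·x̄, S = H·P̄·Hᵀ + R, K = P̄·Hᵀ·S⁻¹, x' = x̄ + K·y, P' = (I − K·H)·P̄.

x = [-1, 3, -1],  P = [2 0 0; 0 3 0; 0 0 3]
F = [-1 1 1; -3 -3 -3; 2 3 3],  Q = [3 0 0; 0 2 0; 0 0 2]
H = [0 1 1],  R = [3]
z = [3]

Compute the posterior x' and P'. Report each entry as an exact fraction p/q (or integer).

x' = [31/9, -11/9, 32/9]
P' = [95/9 -124/9 130/9; -124/9 602/9 -578/9; 130/9 -578/9 572/9]

x̄ = F·x = [3, -3, 4]
P̄ = F·P·Fᵀ + Q = [11 -12 14; -12 74 -66; 14 -66 64]
y = z − H·x̄ = [2]
S = H·P̄·Hᵀ + R = [9]
K = P̄·Hᵀ·S⁻¹ = [2/9; 8/9; -2/9]
x' = x̄ + K·y = [31/9, -11/9, 32/9]
P' = (I − K·H)·P̄ = [95/9 -124/9 130/9; -124/9 602/9 -578/9; 130/9 -578/9 572/9]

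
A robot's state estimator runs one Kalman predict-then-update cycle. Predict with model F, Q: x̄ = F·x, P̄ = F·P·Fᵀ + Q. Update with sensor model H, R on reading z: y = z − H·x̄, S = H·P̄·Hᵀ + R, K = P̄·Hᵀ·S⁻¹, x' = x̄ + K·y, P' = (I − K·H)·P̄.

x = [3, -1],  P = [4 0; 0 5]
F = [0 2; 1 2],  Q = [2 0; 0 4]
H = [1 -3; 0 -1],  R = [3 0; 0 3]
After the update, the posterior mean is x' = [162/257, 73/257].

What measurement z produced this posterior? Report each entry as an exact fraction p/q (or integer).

x̄ = F·x = [-2, 1]
P̄ = F·P·Fᵀ + Q = [22 20; 20 28]
S = H·P̄·Hᵀ + R = [157 64; 64 31]
K = P̄·Hᵀ·S⁻¹ = [34/257 -236/257; -64/257 -100/257]
x' − x̄ = [676/257, -184/257] = K·y
y = (KᵀK)⁻¹·Kᵀ·(x' − x̄) = [6, -2]
z = y + H·x̄ = [6, -2] + [-5, -1] = [1, -3]

z = [1, -3]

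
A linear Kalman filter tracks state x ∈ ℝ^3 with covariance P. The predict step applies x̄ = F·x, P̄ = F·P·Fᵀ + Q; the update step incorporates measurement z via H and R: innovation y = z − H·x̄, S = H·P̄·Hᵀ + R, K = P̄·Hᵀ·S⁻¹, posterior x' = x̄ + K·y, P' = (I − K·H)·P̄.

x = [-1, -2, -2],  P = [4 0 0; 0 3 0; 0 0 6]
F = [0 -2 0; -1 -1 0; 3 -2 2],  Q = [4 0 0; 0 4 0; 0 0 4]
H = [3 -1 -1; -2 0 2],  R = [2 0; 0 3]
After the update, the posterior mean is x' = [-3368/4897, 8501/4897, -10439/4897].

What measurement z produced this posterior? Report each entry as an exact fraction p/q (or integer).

x̄ = F·x = [4, 3, -3]
P̄ = F·P·Fᵀ + Q = [16 6 12; 6 11 -6; 12 -6 76]
S = H·P̄·Hᵀ + R = [113 -128; -128 275]
K = P̄·Hᵀ·S⁻¹ = [7226/14691 2936/14691; 503/14691 -1048/14691; 7034/14691 10112/14691]
x' − x̄ = [-22956/4897, -6190/4897, 4252/4897] = K·y
y = (KᵀK)⁻¹·Kᵀ·(x' − x̄) = [-14, 11]
z = y + H·x̄ = [-14, 11] + [12, -14] = [-2, -3]

z = [-2, -3]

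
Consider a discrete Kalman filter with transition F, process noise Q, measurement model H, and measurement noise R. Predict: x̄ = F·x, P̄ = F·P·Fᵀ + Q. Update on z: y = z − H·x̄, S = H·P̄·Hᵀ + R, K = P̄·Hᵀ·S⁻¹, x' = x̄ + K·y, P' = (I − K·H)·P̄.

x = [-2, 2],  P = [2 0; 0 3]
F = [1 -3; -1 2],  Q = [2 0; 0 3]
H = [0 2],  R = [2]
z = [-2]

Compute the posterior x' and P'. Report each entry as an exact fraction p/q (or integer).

x̄ = F·x = [-8, 6]
P̄ = F·P·Fᵀ + Q = [31 -20; -20 17]
y = z − H·x̄ = [-14]
S = H·P̄·Hᵀ + R = [70]
K = P̄·Hᵀ·S⁻¹ = [-4/7; 17/35]
x' = x̄ + K·y = [0, -4/5]
P' = (I − K·H)·P̄ = [57/7 -4/7; -4/7 17/35]

x' = [0, -4/5]
P' = [57/7 -4/7; -4/7 17/35]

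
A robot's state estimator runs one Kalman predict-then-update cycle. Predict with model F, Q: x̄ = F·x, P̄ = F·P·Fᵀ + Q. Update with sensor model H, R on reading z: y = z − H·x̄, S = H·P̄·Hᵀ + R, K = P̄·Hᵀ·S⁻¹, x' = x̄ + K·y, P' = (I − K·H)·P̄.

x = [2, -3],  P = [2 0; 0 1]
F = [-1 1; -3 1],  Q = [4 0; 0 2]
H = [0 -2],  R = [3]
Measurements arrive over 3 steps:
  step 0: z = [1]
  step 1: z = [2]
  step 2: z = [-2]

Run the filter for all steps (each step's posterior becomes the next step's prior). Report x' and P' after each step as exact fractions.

step 0: x̄ = F·x = [-5, -9]
step 0: P̄ = F·P·Fᵀ + Q = [7 7; 7 21]
step 0: y = z − H·x̄ = [-17]
step 0: S = H·P̄·Hᵀ + R = [87]
step 0: K = P̄·Hᵀ·S⁻¹ = [-14/87; -14/29]
step 0: x' = x̄ + K·y = [-197/87, -23/29]
step 0: P' = (I − K·H)·P̄ = [413/87 7/29; 7/29 21/29]
step 1: x̄ = F·x = [128/87, 6]
step 1: P̄ = F·P·Fᵀ + Q = [782/87 14; 14 44]
step 1: y = z − H·x̄ = [14]
step 1: S = H·P̄·Hᵀ + R = [179]
step 1: K = P̄·Hᵀ·S⁻¹ = [-28/179; -88/179]
step 1: x' = x̄ + K·y = [-11192/15573, -158/179]
step 1: P' = (I − K·H)·P̄ = [71770/15573 42/179; 42/179 132/179]
step 2: x̄ = F·x = [-2554/15573, 6610/5191]
step 2: P̄ = F·P·Fᵀ + Q = [138238/15573 70726/5191; 70726/5191 222212/5191]
step 2: y = z − H·x̄ = [2838/5191]
step 2: S = H·P̄·Hᵀ + R = [904421/5191]
step 2: K = P̄·Hᵀ·S⁻¹ = [-141452/904421; -444424/904421]
step 2: x' = x̄ + K·y = [-676982/2713263, 908678/904421]
step 2: P' = (I − K·H)·P̄ = [12521546/2713263 212178/904421; 212178/904421 666636/904421]

step 0: x' = [-197/87, -23/29], P' = [413/87 7/29; 7/29 21/29]
step 1: x' = [-11192/15573, -158/179], P' = [71770/15573 42/179; 42/179 132/179]
step 2: x' = [-676982/2713263, 908678/904421], P' = [12521546/2713263 212178/904421; 212178/904421 666636/904421]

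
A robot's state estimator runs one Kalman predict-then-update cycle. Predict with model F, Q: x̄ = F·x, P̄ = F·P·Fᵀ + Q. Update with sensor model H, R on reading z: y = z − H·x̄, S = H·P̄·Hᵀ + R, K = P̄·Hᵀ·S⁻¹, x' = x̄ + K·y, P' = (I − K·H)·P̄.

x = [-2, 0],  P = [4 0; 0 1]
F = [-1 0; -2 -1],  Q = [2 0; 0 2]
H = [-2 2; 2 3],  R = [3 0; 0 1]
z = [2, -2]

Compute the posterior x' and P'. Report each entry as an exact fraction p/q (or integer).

x̄ = F·x = [2, 4]
P̄ = F·P·Fᵀ + Q = [6 8; 8 19]
y = z − H·x̄ = [-2, -18]
S = H·P̄·Hᵀ + R = [39 74; 74 292]
K = P̄·Hᵀ·S⁻¹ = [-187/739 277/1478; 511/2956 1219/5912]
x' = x̄ + K·y = [-641/739, -169/2956]
P' = (I − K·H)·P̄ = [196/739 -169/1478; -169/1478 857/5912]

x' = [-641/739, -169/2956]
P' = [196/739 -169/1478; -169/1478 857/5912]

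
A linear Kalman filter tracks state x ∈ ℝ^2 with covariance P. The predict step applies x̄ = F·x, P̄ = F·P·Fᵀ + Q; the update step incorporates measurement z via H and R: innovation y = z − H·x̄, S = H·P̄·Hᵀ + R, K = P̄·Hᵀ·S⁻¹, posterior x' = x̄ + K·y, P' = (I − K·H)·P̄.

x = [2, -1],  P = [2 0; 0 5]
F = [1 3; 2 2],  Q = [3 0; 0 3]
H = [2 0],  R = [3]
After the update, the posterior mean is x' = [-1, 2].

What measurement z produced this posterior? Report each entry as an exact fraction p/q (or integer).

x̄ = F·x = [-1, 2]
P̄ = F·P·Fᵀ + Q = [50 34; 34 31]
S = H·P̄·Hᵀ + R = [203]
K = P̄·Hᵀ·S⁻¹ = [100/203; 68/203]
x' − x̄ = [0, 0] = K·y
y = (KᵀK)⁻¹·Kᵀ·(x' − x̄) = [0]
z = y + H·x̄ = [0] + [-2] = [-2]

z = [-2]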